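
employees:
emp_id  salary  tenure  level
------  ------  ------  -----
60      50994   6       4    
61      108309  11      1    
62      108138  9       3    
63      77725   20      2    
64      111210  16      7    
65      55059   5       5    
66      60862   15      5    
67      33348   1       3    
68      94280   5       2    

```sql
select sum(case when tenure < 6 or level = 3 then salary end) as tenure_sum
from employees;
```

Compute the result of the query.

290825

emp_id=60: ✗
emp_id=61: ✗
emp_id=62: ✓ → 108138
emp_id=63: ✗
emp_id=64: ✗
emp_id=65: ✓ → 55059
emp_id=66: ✗
emp_id=67: ✓ → 33348
emp_id=68: ✓ → 94280
tenure_sum = 108138 + 55059 + 33348 + 94280 = 290825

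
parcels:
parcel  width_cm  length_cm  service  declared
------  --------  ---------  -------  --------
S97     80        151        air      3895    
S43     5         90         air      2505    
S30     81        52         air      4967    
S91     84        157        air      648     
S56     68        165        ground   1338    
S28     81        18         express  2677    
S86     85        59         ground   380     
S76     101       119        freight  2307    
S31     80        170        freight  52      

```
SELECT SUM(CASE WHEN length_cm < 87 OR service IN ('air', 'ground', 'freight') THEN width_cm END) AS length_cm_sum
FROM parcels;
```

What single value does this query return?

parcel=S97: ✓ → 80
parcel=S43: ✓ → 5
parcel=S30: ✓ → 81
parcel=S91: ✓ → 84
parcel=S56: ✓ → 68
parcel=S28: ✓ → 81
parcel=S86: ✓ → 85
parcel=S76: ✓ → 101
parcel=S31: ✓ → 80
length_cm_sum = 80 + 5 + 81 + 84 + 68 + 81 + 85 + 101 + 80 = 665

665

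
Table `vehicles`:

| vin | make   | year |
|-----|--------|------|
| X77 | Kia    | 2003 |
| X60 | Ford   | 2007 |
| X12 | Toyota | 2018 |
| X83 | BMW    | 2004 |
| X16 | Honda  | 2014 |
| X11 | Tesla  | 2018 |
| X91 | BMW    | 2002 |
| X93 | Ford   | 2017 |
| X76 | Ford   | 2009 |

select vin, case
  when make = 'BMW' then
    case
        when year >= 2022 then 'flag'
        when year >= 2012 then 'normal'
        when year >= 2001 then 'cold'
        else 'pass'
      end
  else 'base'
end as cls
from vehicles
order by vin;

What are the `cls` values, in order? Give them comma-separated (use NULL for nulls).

base, base, base, base, base, base, cold, cold, base

vin=X11: make='Tesla' → outer ELSE → base
vin=X12: make='Toyota' → outer ELSE → base
vin=X16: make='Honda' → outer ELSE → base
vin=X60: make='Ford' → outer ELSE → base
vin=X76: make='Ford' → outer ELSE → base
vin=X77: make='Kia' → outer ELSE → base
vin=X83: make='BMW' → inner[year >= 2001] → cold
vin=X91: make='BMW' → inner[year >= 2001] → cold
vin=X93: make='Ford' → outer ELSE → base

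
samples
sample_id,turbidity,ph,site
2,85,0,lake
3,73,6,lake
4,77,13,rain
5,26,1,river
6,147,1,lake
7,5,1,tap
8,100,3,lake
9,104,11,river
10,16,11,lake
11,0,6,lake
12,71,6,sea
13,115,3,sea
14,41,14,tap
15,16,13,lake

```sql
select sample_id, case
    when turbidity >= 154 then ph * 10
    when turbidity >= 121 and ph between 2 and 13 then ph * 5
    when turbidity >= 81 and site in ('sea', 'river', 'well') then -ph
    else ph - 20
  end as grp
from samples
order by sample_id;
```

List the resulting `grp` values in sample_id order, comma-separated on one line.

-20, -14, -7, -19, -19, -19, -17, -11, -9, -14, -14, -3, -6, -7

sample_id=2: ELSE → -20
sample_id=3: ELSE → -14
sample_id=4: ELSE → -7
sample_id=5: ELSE → -19
sample_id=6: ELSE → -19
sample_id=7: ELSE → -19
sample_id=8: ELSE → -17
sample_id=9: turbidity >= 81 and site in ('sea', 'river', 'well') → -11
sample_id=10: ELSE → -9
sample_id=11: ELSE → -14
sample_id=12: ELSE → -14
sample_id=13: turbidity >= 81 and site in ('sea', 'river', 'well') → -3
sample_id=14: ELSE → -6
sample_id=15: ELSE → -7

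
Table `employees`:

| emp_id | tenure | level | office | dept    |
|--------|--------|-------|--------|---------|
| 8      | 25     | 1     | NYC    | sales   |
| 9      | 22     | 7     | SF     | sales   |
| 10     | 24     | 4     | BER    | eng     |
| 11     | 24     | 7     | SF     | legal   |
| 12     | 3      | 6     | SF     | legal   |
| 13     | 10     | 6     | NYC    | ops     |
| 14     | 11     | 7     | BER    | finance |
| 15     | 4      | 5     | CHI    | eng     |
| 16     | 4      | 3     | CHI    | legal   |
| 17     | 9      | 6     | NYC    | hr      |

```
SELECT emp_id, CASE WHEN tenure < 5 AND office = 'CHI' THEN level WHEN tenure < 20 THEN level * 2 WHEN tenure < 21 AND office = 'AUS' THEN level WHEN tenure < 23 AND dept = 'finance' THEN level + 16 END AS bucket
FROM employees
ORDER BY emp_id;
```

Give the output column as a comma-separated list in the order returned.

NULL, NULL, NULL, NULL, 12, 12, 14, 5, 3, 12

emp_id=8: (no match → NULL) → NULL
emp_id=9: (no match → NULL) → NULL
emp_id=10: (no match → NULL) → NULL
emp_id=11: (no match → NULL) → NULL
emp_id=12: tenure < 20 → 12
emp_id=13: tenure < 20 → 12
emp_id=14: tenure < 20 → 14
emp_id=15: tenure < 5 AND office = 'CHI' → 5
emp_id=16: tenure < 5 AND office = 'CHI' → 3
emp_id=17: tenure < 20 → 12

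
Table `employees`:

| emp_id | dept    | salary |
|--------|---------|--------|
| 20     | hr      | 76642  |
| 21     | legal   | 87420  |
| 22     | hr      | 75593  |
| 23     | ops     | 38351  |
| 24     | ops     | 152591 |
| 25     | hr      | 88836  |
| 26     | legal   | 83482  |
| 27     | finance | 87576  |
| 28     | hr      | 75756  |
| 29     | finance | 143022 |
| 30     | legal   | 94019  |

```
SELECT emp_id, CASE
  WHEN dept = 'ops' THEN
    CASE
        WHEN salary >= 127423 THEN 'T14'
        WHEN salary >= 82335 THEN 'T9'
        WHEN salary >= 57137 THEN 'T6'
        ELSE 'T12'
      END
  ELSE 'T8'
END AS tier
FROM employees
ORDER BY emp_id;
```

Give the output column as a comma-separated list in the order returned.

T8, T8, T8, T12, T14, T8, T8, T8, T8, T8, T8

emp_id=20: dept='hr' → outer ELSE → T8
emp_id=21: dept='legal' → outer ELSE → T8
emp_id=22: dept='hr' → outer ELSE → T8
emp_id=23: dept='ops' → inner[ELSE] → T12
emp_id=24: dept='ops' → inner[salary >= 127423] → T14
emp_id=25: dept='hr' → outer ELSE → T8
emp_id=26: dept='legal' → outer ELSE → T8
emp_id=27: dept='finance' → outer ELSE → T8
emp_id=28: dept='hr' → outer ELSE → T8
emp_id=29: dept='finance' → outer ELSE → T8
emp_id=30: dept='legal' → outer ELSE → T8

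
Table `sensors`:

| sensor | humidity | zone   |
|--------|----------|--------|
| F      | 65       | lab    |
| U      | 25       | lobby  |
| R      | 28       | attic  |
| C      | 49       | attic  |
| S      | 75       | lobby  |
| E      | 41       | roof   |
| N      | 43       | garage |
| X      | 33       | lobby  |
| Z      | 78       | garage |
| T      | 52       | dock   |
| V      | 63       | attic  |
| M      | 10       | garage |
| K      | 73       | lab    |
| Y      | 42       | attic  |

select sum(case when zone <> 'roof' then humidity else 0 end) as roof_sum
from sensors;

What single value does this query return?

636

sensor=F: ✓ → 65
sensor=U: ✓ → 25
sensor=R: ✓ → 28
sensor=C: ✓ → 49
sensor=S: ✓ → 75
sensor=E: ✗
sensor=N: ✓ → 43
sensor=X: ✓ → 33
sensor=Z: ✓ → 78
sensor=T: ✓ → 52
sensor=V: ✓ → 63
sensor=M: ✓ → 10
sensor=K: ✓ → 73
sensor=Y: ✓ → 42
roof_sum = 65 + 25 + 28 + 49 + 75 + 43 + 33 + 78 + 52 + 63 + 10 + 73 + 42 = 636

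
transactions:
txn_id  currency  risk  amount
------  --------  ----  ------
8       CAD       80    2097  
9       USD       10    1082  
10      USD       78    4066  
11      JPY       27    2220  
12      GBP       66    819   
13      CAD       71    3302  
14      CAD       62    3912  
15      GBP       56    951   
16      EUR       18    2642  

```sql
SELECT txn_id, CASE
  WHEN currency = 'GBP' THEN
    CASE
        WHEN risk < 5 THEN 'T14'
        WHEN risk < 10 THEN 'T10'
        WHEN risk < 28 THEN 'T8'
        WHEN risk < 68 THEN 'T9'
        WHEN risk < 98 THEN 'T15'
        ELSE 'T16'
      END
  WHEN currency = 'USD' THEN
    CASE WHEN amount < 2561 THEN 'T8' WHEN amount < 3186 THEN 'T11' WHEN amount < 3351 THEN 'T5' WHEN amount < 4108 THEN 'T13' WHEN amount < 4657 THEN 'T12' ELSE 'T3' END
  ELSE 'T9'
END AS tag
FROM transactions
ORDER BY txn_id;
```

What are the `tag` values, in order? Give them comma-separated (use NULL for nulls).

txn_id=8: currency='CAD' → outer ELSE → T9
txn_id=9: currency='USD' → inner[amount < 2561] → T8
txn_id=10: currency='USD' → inner[amount < 4108] → T13
txn_id=11: currency='JPY' → outer ELSE → T9
txn_id=12: currency='GBP' → inner[risk < 68] → T9
txn_id=13: currency='CAD' → outer ELSE → T9
txn_id=14: currency='CAD' → outer ELSE → T9
txn_id=15: currency='GBP' → inner[risk < 68] → T9
txn_id=16: currency='EUR' → outer ELSE → T9

T9, T8, T13, T9, T9, T9, T9, T9, T9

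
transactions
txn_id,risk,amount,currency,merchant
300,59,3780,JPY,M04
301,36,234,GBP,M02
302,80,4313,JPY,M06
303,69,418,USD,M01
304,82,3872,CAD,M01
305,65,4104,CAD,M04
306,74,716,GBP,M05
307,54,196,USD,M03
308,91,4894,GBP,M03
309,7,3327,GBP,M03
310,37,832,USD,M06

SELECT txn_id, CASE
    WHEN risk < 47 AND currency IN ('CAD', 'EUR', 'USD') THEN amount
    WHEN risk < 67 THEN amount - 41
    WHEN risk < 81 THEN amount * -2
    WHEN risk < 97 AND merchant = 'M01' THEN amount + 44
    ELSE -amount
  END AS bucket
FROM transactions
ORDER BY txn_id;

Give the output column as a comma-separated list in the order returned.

txn_id=300: risk < 67 → 3739
txn_id=301: risk < 67 → 193
txn_id=302: risk < 81 → -8626
txn_id=303: risk < 81 → -836
txn_id=304: risk < 97 AND merchant = 'M01' → 3916
txn_id=305: risk < 67 → 4063
txn_id=306: risk < 81 → -1432
txn_id=307: risk < 67 → 155
txn_id=308: ELSE → -4894
txn_id=309: risk < 67 → 3286
txn_id=310: risk < 47 AND currency IN ('CAD', 'EUR', 'USD') → 832

3739, 193, -8626, -836, 3916, 4063, -1432, 155, -4894, 3286, 832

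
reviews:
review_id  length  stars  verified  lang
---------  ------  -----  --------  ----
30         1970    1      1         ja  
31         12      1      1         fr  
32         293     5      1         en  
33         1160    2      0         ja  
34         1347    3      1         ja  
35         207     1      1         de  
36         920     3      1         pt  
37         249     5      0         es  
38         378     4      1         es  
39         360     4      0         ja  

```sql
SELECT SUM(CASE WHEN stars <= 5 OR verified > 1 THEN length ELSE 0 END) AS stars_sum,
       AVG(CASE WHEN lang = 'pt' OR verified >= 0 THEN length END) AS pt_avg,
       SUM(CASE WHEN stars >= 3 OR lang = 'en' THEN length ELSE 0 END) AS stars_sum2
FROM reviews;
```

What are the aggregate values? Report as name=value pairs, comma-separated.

stars_sum=6896, pt_avg=689.6, stars_sum2=3547

[stars_sum: stars <= 5 OR verified > 1]
review_id=30: ✓ → 1970
review_id=31: ✓ → 12
review_id=32: ✓ → 293
review_id=33: ✓ → 1160
review_id=34: ✓ → 1347
review_id=35: ✓ → 207
review_id=36: ✓ → 920
review_id=37: ✓ → 249
review_id=38: ✓ → 378
review_id=39: ✓ → 360
stars_sum = 1970 + 12 + 293 + 1160 + 1347 + 207 + 920 + 249 + 378 + 360 = 6896
—
[pt_avg: lang = 'pt' OR verified >= 0]
review_id=30: ✓ → 1970
review_id=31: ✓ → 12
review_id=32: ✓ → 293
review_id=33: ✓ → 1160
review_id=34: ✓ → 1347
review_id=35: ✓ → 207
review_id=36: ✓ → 920
review_id=37: ✓ → 249
review_id=38: ✓ → 378
review_id=39: ✓ → 360
pt_avg = (1970 + 12 + 293 + 1160 + 1347 + 207 + 920 + 249 + 378 + 360) / 10 = 689.6
—
[stars_sum2: stars >= 3 OR lang = 'en']
review_id=30: ✗
review_id=31: ✗
review_id=32: ✓ → 293
review_id=33: ✗
review_id=34: ✓ → 1347
review_id=35: ✗
review_id=36: ✓ → 920
review_id=37: ✓ → 249
review_id=38: ✓ → 378
review_id=39: ✓ → 360
stars_sum2 = 293 + 1347 + 920 + 249 + 378 + 360 = 3547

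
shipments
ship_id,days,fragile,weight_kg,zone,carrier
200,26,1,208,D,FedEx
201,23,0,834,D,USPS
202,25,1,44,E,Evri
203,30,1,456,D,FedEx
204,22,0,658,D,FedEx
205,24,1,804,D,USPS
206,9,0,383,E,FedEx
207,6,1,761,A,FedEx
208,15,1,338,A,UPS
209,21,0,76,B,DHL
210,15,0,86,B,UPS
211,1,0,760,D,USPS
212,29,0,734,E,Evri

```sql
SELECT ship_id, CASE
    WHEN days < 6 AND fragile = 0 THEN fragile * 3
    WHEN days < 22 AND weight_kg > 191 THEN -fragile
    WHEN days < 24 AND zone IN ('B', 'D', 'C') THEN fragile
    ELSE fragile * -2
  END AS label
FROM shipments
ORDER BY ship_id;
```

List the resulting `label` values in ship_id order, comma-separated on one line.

ship_id=200: ELSE → -2
ship_id=201: days < 24 AND zone IN ('B', 'D', 'C') → 0
ship_id=202: ELSE → -2
ship_id=203: ELSE → -2
ship_id=204: days < 24 AND zone IN ('B', 'D', 'C') → 0
ship_id=205: ELSE → -2
ship_id=206: days < 22 AND weight_kg > 191 → 0
ship_id=207: days < 22 AND weight_kg > 191 → -1
ship_id=208: days < 22 AND weight_kg > 191 → -1
ship_id=209: days < 24 AND zone IN ('B', 'D', 'C') → 0
ship_id=210: days < 24 AND zone IN ('B', 'D', 'C') → 0
ship_id=211: days < 6 AND fragile = 0 → 0
ship_id=212: ELSE → 0

-2, 0, -2, -2, 0, -2, 0, -1, -1, 0, 0, 0, 0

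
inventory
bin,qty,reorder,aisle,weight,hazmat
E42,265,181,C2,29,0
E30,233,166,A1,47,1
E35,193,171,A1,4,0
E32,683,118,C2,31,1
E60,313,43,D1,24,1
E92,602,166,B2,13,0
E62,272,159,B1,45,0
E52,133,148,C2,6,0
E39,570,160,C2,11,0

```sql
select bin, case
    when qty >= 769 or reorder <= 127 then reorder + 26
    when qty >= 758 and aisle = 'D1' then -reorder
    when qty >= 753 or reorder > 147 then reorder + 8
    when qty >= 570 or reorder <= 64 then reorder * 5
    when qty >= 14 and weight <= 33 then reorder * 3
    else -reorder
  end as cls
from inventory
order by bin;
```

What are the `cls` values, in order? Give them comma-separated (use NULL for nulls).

174, 144, 179, 168, 189, 156, 69, 167, 174

bin=E30: qty >= 753 or reorder > 147 → 174
bin=E32: qty >= 769 or reorder <= 127 → 144
bin=E35: qty >= 753 or reorder > 147 → 179
bin=E39: qty >= 753 or reorder > 147 → 168
bin=E42: qty >= 753 or reorder > 147 → 189
bin=E52: qty >= 753 or reorder > 147 → 156
bin=E60: qty >= 769 or reorder <= 127 → 69
bin=E62: qty >= 753 or reorder > 147 → 167
bin=E92: qty >= 753 or reorder > 147 → 174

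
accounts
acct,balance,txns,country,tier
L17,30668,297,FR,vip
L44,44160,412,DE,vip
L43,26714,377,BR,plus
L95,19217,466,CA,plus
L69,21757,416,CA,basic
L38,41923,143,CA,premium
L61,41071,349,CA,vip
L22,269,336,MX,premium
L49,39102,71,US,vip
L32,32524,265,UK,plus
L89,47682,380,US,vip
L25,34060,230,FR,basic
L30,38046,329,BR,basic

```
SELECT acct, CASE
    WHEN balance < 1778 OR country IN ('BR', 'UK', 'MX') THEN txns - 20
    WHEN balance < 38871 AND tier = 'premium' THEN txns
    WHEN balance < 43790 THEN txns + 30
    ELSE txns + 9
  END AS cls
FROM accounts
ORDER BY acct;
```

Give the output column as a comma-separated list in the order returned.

327, 316, 260, 309, 245, 173, 357, 421, 101, 379, 446, 389, 496

acct=L17: balance < 43790 → 327
acct=L22: balance < 1778 OR country IN ('BR', 'UK', 'MX') → 316
acct=L25: balance < 43790 → 260
acct=L30: balance < 1778 OR country IN ('BR', 'UK', 'MX') → 309
acct=L32: balance < 1778 OR country IN ('BR', 'UK', 'MX') → 245
acct=L38: balance < 43790 → 173
acct=L43: balance < 1778 OR country IN ('BR', 'UK', 'MX') → 357
acct=L44: ELSE → 421
acct=L49: balance < 43790 → 101
acct=L61: balance < 43790 → 379
acct=L69: balance < 43790 → 446
acct=L89: ELSE → 389
acct=L95: balance < 43790 → 496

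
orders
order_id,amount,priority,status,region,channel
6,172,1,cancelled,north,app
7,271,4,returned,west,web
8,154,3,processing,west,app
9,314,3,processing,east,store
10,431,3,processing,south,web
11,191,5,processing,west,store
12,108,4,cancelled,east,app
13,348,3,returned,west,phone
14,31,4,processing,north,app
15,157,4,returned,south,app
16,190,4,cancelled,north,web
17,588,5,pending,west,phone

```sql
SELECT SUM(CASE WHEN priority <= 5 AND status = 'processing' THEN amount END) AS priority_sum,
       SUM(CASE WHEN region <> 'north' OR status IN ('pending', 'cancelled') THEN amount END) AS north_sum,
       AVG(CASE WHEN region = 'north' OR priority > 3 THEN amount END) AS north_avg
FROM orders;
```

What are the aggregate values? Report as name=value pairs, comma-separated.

priority_sum=1121, north_sum=2924, north_avg=213.5

[priority_sum: priority <= 5 AND status = 'processing']
order_id=6: ✗
order_id=7: ✗
order_id=8: ✓ → 154
order_id=9: ✓ → 314
order_id=10: ✓ → 431
order_id=11: ✓ → 191
order_id=12: ✗
order_id=13: ✗
order_id=14: ✓ → 31
order_id=15: ✗
order_id=16: ✗
order_id=17: ✗
priority_sum = 154 + 314 + 431 + 191 + 31 = 1121
—
[north_sum: region <> 'north' OR status IN ('pending', 'cancelled')]
order_id=6: ✓ → 172
order_id=7: ✓ → 271
order_id=8: ✓ → 154
order_id=9: ✓ → 314
order_id=10: ✓ → 431
order_id=11: ✓ → 191
order_id=12: ✓ → 108
order_id=13: ✓ → 348
order_id=14: ✗
order_id=15: ✓ → 157
order_id=16: ✓ → 190
order_id=17: ✓ → 588
north_sum = 172 + 271 + 154 + 314 + 431 + 191 + 108 + 348 + 157 + 190 + 588 = 2924
—
[north_avg: region = 'north' OR priority > 3]
order_id=6: ✓ → 172
order_id=7: ✓ → 271
order_id=8: ✗
order_id=9: ✗
order_id=10: ✗
order_id=11: ✓ → 191
order_id=12: ✓ → 108
order_id=13: ✗
order_id=14: ✓ → 31
order_id=15: ✓ → 157
order_id=16: ✓ → 190
order_id=17: ✓ → 588
north_avg = (172 + 271 + 191 + 108 + 31 + 157 + 190 + 588) / 8 = 213.5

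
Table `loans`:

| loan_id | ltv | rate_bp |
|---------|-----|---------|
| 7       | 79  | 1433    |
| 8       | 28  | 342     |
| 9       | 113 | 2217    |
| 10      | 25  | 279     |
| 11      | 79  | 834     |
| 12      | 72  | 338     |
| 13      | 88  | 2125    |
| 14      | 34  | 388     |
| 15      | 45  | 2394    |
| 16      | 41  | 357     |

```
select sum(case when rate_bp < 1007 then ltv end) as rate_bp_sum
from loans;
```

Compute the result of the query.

279

loan_id=7: ✗
loan_id=8: ✓ → 28
loan_id=9: ✗
loan_id=10: ✓ → 25
loan_id=11: ✓ → 79
loan_id=12: ✓ → 72
loan_id=13: ✗
loan_id=14: ✓ → 34
loan_id=15: ✗
loan_id=16: ✓ → 41
rate_bp_sum = 28 + 25 + 79 + 72 + 34 + 41 = 279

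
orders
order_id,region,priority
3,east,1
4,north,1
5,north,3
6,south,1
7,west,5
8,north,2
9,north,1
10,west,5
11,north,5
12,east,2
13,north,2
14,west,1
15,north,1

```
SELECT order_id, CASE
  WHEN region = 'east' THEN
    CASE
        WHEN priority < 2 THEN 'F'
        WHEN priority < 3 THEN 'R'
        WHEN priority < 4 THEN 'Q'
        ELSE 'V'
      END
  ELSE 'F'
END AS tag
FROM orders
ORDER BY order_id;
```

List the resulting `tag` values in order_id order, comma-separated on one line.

order_id=3: region='east' → inner[priority < 2] → F
order_id=4: region='north' → outer ELSE → F
order_id=5: region='north' → outer ELSE → F
order_id=6: region='south' → outer ELSE → F
order_id=7: region='west' → outer ELSE → F
order_id=8: region='north' → outer ELSE → F
order_id=9: region='north' → outer ELSE → F
order_id=10: region='west' → outer ELSE → F
order_id=11: region='north' → outer ELSE → F
order_id=12: region='east' → inner[priority < 3] → R
order_id=13: region='north' → outer ELSE → F
order_id=14: region='west' → outer ELSE → F
order_id=15: region='north' → outer ELSE → F

F, F, F, F, F, F, F, F, F, R, F, F, F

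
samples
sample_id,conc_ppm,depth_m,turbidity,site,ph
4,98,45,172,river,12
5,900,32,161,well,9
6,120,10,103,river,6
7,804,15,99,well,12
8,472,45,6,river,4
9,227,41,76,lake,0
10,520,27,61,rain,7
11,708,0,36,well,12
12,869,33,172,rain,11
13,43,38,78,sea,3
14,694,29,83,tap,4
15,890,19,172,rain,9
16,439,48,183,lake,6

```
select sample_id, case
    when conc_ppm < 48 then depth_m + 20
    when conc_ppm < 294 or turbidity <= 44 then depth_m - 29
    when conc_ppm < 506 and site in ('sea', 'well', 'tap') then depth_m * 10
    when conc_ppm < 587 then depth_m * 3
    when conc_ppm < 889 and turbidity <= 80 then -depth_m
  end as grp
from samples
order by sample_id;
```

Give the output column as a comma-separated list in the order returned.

16, NULL, -19, NULL, 16, 12, 81, -29, NULL, 58, NULL, NULL, 144

sample_id=4: conc_ppm < 294 or turbidity <= 44 → 16
sample_id=5: (no match → NULL) → NULL
sample_id=6: conc_ppm < 294 or turbidity <= 44 → -19
sample_id=7: (no match → NULL) → NULL
sample_id=8: conc_ppm < 294 or turbidity <= 44 → 16
sample_id=9: conc_ppm < 294 or turbidity <= 44 → 12
sample_id=10: conc_ppm < 587 → 81
sample_id=11: conc_ppm < 294 or turbidity <= 44 → -29
sample_id=12: (no match → NULL) → NULL
sample_id=13: conc_ppm < 48 → 58
sample_id=14: (no match → NULL) → NULL
sample_id=15: (no match → NULL) → NULL
sample_id=16: conc_ppm < 587 → 144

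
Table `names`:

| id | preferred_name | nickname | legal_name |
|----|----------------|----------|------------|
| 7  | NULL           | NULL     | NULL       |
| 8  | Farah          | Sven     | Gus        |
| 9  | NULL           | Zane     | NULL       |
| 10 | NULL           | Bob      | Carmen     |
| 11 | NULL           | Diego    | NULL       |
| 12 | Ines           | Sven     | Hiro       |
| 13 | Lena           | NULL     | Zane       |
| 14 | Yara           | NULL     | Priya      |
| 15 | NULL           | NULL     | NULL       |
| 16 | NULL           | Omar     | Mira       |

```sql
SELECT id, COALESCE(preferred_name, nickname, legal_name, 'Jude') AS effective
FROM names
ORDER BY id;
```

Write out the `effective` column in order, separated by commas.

Jude, Farah, Zane, Bob, Diego, Ines, Lena, Yara, Jude, Omar

id=7: preferred_name=NULL, nickname=NULL, legal_name=NULL, → literal Jude → Jude
id=8: preferred_name=Farah → Farah
id=9: preferred_name=NULL, nickname=Zane → Zane
id=10: preferred_name=NULL, nickname=Bob → Bob
id=11: preferred_name=NULL, nickname=Diego → Diego
id=12: preferred_name=Ines → Ines
id=13: preferred_name=Lena → Lena
id=14: preferred_name=Yara → Yara
id=15: preferred_name=NULL, nickname=NULL, legal_name=NULL, → literal Jude → Jude
id=16: preferred_name=NULL, nickname=Omar → Omar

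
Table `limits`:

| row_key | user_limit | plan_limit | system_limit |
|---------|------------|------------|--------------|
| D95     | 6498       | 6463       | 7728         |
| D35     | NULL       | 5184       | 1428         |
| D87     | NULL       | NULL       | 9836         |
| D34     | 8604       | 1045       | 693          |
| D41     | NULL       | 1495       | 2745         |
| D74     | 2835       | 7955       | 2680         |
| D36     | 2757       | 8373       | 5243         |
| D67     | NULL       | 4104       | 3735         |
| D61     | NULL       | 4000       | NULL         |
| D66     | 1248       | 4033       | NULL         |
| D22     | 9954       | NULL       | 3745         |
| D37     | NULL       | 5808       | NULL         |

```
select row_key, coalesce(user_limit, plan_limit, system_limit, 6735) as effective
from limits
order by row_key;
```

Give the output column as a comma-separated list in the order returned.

9954, 8604, 5184, 2757, 5808, 1495, 4000, 1248, 4104, 2835, 9836, 6498

row_key=D22: user_limit=9954 → 9954
row_key=D34: user_limit=8604 → 8604
row_key=D35: user_limit=NULL, plan_limit=5184 → 5184
row_key=D36: user_limit=2757 → 2757
row_key=D37: user_limit=NULL, plan_limit=5808 → 5808
row_key=D41: user_limit=NULL, plan_limit=1495 → 1495
row_key=D61: user_limit=NULL, plan_limit=4000 → 4000
row_key=D66: user_limit=1248 → 1248
row_key=D67: user_limit=NULL, plan_limit=4104 → 4104
row_key=D74: user_limit=2835 → 2835
row_key=D87: user_limit=NULL, plan_limit=NULL, system_limit=9836 → 9836
row_key=D95: user_limit=6498 → 6498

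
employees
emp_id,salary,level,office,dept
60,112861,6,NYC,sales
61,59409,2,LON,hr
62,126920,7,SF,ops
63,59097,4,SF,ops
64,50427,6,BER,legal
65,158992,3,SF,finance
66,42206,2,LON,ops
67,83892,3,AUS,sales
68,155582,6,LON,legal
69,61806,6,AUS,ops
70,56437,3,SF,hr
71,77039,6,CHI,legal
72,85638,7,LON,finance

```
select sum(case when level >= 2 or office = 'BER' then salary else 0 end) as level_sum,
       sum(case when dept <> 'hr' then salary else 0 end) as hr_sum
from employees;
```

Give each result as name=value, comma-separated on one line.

level_sum=1130306, hr_sum=1014460

[level_sum: level >= 2 or office = 'BER']
emp_id=60: ✓ → 112861
emp_id=61: ✓ → 59409
emp_id=62: ✓ → 126920
emp_id=63: ✓ → 59097
emp_id=64: ✓ → 50427
emp_id=65: ✓ → 158992
emp_id=66: ✓ → 42206
emp_id=67: ✓ → 83892
emp_id=68: ✓ → 155582
emp_id=69: ✓ → 61806
emp_id=70: ✓ → 56437
emp_id=71: ✓ → 77039
emp_id=72: ✓ → 85638
level_sum = 112861 + 59409 + 126920 + 59097 + 50427 + 158992 + 42206 + 83892 + 155582 + 61806 + 56437 + 77039 + 85638 = 1130306
—
[hr_sum: dept <> 'hr']
emp_id=60: ✓ → 112861
emp_id=61: ✗
emp_id=62: ✓ → 126920
emp_id=63: ✓ → 59097
emp_id=64: ✓ → 50427
emp_id=65: ✓ → 158992
emp_id=66: ✓ → 42206
emp_id=67: ✓ → 83892
emp_id=68: ✓ → 155582
emp_id=69: ✓ → 61806
emp_id=70: ✗
emp_id=71: ✓ → 77039
emp_id=72: ✓ → 85638
hr_sum = 112861 + 126920 + 59097 + 50427 + 158992 + 42206 + 83892 + 155582 + 61806 + 77039 + 85638 = 1014460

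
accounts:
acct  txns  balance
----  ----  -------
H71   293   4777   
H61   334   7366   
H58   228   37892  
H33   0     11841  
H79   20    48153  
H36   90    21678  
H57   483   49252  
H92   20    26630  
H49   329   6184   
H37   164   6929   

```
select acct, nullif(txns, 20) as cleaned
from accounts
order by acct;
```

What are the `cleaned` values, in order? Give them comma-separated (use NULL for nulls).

0, 90, 164, 329, 483, 228, 334, 293, NULL, NULL

acct=H33: txns=0 vs 20: differ → 0
acct=H36: txns=90 vs 20: differ → 90
acct=H37: txns=164 vs 20: differ → 164
acct=H49: txns=329 vs 20: differ → 329
acct=H57: txns=483 vs 20: differ → 483
acct=H58: txns=228 vs 20: differ → 228
acct=H61: txns=334 vs 20: differ → 334
acct=H71: txns=293 vs 20: differ → 293
acct=H79: txns=20 vs 20: equal → NULL
acct=H92: txns=20 vs 20: equal → NULL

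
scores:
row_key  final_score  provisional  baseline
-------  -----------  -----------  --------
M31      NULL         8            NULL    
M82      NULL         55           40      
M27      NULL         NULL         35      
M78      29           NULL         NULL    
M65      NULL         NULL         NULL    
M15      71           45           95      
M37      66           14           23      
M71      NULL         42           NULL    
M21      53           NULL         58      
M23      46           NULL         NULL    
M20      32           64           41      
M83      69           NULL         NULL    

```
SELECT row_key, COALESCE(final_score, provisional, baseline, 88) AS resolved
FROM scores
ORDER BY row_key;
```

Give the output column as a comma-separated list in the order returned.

71, 32, 53, 46, 35, 8, 66, 88, 42, 29, 55, 69

row_key=M15: final_score=71 → 71
row_key=M20: final_score=32 → 32
row_key=M21: final_score=53 → 53
row_key=M23: final_score=46 → 46
row_key=M27: final_score=NULL, provisional=NULL, baseline=35 → 35
row_key=M31: final_score=NULL, provisional=8 → 8
row_key=M37: final_score=66 → 66
row_key=M65: final_score=NULL, provisional=NULL, baseline=NULL, → literal 88 → 88
row_key=M71: final_score=NULL, provisional=42 → 42
row_key=M78: final_score=29 → 29
row_key=M82: final_score=NULL, provisional=55 → 55
row_key=M83: final_score=69 → 69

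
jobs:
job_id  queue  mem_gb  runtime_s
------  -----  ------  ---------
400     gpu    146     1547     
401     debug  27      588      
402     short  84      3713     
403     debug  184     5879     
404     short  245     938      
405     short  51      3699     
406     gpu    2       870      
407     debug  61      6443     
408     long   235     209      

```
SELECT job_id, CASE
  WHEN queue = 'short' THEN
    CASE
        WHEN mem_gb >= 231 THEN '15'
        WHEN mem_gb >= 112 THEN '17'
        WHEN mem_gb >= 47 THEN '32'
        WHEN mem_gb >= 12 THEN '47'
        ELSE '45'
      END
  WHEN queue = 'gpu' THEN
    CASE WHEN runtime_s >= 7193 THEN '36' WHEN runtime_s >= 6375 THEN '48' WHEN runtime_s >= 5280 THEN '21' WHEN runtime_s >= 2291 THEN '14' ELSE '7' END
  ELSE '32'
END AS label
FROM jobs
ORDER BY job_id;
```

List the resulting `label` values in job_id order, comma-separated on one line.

job_id=400: queue='gpu' → inner[ELSE] → 7
job_id=401: queue='debug' → outer ELSE → 32
job_id=402: queue='short' → inner[mem_gb >= 47] → 32
job_id=403: queue='debug' → outer ELSE → 32
job_id=404: queue='short' → inner[mem_gb >= 231] → 15
job_id=405: queue='short' → inner[mem_gb >= 47] → 32
job_id=406: queue='gpu' → inner[ELSE] → 7
job_id=407: queue='debug' → outer ELSE → 32
job_id=408: queue='long' → outer ELSE → 32

7, 32, 32, 32, 15, 32, 7, 32, 32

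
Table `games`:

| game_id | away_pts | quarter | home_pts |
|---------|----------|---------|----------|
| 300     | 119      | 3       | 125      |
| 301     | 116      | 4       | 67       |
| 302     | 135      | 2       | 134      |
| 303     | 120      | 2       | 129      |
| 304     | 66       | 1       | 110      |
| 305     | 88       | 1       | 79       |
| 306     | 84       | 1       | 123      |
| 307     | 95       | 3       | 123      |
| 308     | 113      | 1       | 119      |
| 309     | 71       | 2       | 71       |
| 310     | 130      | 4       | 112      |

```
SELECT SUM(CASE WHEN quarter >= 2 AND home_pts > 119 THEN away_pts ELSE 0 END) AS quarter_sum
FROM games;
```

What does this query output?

game_id=300: ✓ → 119
game_id=301: ✗
game_id=302: ✓ → 135
game_id=303: ✓ → 120
game_id=304: ✗
game_id=305: ✗
game_id=306: ✗
game_id=307: ✓ → 95
game_id=308: ✗
game_id=309: ✗
game_id=310: ✗
quarter_sum = 119 + 135 + 120 + 95 = 469

469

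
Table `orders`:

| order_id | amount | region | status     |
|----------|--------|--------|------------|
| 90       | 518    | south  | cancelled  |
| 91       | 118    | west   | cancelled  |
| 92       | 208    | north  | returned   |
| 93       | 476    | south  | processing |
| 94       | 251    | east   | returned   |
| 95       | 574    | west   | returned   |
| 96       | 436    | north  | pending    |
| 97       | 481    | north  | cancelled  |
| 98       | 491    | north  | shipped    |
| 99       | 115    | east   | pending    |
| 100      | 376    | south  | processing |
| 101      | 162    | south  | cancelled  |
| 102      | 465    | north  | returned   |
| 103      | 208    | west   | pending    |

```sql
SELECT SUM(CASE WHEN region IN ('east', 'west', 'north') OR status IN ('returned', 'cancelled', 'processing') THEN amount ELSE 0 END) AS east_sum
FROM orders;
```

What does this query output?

4879

order_id=90: ✓ → 518
order_id=91: ✓ → 118
order_id=92: ✓ → 208
order_id=93: ✓ → 476
order_id=94: ✓ → 251
order_id=95: ✓ → 574
order_id=96: ✓ → 436
order_id=97: ✓ → 481
order_id=98: ✓ → 491
order_id=99: ✓ → 115
order_id=100: ✓ → 376
order_id=101: ✓ → 162
order_id=102: ✓ → 465
order_id=103: ✓ → 208
east_sum = 518 + 118 + 208 + 476 + 251 + 574 + 436 + 481 + 491 + 115 + 376 + 162 + 465 + 208 = 4879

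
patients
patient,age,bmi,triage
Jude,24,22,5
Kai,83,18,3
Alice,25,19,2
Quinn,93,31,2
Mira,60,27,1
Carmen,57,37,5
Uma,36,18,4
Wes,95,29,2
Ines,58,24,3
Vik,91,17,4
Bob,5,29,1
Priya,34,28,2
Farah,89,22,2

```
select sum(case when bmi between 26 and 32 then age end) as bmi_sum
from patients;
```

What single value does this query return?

287

patient=Jude: ✗
patient=Kai: ✗
patient=Alice: ✗
patient=Quinn: ✓ → 93
patient=Mira: ✓ → 60
patient=Carmen: ✗
patient=Uma: ✗
patient=Wes: ✓ → 95
patient=Ines: ✗
patient=Vik: ✗
patient=Bob: ✓ → 5
patient=Priya: ✓ → 34
patient=Farah: ✗
bmi_sum = 93 + 60 + 95 + 5 + 34 = 287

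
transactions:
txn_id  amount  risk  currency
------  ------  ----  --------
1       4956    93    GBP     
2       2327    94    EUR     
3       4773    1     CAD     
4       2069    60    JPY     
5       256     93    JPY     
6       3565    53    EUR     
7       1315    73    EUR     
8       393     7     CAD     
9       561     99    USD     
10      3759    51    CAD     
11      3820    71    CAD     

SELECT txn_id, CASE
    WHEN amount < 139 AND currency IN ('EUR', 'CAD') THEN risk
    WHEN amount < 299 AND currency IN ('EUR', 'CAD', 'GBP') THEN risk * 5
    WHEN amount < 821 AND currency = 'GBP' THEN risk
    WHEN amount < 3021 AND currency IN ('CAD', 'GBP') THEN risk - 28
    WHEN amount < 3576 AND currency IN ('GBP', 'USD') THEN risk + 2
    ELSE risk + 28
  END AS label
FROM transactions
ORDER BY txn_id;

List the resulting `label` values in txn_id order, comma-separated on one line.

121, 122, 29, 88, 121, 81, 101, -21, 101, 79, 99

txn_id=1: ELSE → 121
txn_id=2: ELSE → 122
txn_id=3: ELSE → 29
txn_id=4: ELSE → 88
txn_id=5: ELSE → 121
txn_id=6: ELSE → 81
txn_id=7: ELSE → 101
txn_id=8: amount < 3021 AND currency IN ('CAD', 'GBP') → -21
txn_id=9: amount < 3576 AND currency IN ('GBP', 'USD') → 101
txn_id=10: ELSE → 79
txn_id=11: ELSE → 99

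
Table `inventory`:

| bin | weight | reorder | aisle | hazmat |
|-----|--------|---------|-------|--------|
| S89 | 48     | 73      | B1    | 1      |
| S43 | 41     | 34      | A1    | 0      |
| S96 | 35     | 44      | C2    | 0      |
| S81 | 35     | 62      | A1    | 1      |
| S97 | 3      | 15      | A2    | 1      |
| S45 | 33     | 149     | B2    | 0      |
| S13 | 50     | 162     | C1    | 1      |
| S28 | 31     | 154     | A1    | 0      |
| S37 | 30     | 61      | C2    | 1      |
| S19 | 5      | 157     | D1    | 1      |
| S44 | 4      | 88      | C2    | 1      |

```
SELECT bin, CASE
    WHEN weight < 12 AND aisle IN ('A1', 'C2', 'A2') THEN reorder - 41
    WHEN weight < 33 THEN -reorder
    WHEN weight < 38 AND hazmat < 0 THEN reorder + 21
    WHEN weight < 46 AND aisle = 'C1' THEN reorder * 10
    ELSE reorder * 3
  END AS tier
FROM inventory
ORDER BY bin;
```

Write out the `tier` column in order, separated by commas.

bin=S13: ELSE → 486
bin=S19: weight < 33 → -157
bin=S28: weight < 33 → -154
bin=S37: weight < 33 → -61
bin=S43: ELSE → 102
bin=S44: weight < 12 AND aisle IN ('A1', 'C2', 'A2') → 47
bin=S45: ELSE → 447
bin=S81: ELSE → 186
bin=S89: ELSE → 219
bin=S96: ELSE → 132
bin=S97: weight < 12 AND aisle IN ('A1', 'C2', 'A2') → -26

486, -157, -154, -61, 102, 47, 447, 186, 219, 132, -26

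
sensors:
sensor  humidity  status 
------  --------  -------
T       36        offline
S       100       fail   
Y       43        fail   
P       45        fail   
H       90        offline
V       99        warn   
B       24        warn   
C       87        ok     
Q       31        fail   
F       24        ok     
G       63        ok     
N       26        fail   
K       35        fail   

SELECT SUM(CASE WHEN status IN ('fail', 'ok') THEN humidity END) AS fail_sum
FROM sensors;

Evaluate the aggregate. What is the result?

sensor=T: ✗
sensor=S: ✓ → 100
sensor=Y: ✓ → 43
sensor=P: ✓ → 45
sensor=H: ✗
sensor=V: ✗
sensor=B: ✗
sensor=C: ✓ → 87
sensor=Q: ✓ → 31
sensor=F: ✓ → 24
sensor=G: ✓ → 63
sensor=N: ✓ → 26
sensor=K: ✓ → 35
fail_sum = 100 + 43 + 45 + 87 + 31 + 24 + 63 + 26 + 35 = 454

454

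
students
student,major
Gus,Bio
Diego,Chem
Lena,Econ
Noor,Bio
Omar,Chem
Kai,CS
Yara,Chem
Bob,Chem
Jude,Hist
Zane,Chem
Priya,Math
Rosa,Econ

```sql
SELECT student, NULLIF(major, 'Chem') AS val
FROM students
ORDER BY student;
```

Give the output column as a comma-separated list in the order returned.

student=Bob: major=Chem vs Chem: equal → NULL
student=Diego: major=Chem vs Chem: equal → NULL
student=Gus: major=Bio vs Chem: differ → Bio
student=Jude: major=Hist vs Chem: differ → Hist
student=Kai: major=CS vs Chem: differ → CS
student=Lena: major=Econ vs Chem: differ → Econ
student=Noor: major=Bio vs Chem: differ → Bio
student=Omar: major=Chem vs Chem: equal → NULL
student=Priya: major=Math vs Chem: differ → Math
student=Rosa: major=Econ vs Chem: differ → Econ
student=Yara: major=Chem vs Chem: equal → NULL
student=Zane: major=Chem vs Chem: equal → NULL

NULL, NULL, Bio, Hist, CS, Econ, Bio, NULL, Math, Econ, NULL, NULL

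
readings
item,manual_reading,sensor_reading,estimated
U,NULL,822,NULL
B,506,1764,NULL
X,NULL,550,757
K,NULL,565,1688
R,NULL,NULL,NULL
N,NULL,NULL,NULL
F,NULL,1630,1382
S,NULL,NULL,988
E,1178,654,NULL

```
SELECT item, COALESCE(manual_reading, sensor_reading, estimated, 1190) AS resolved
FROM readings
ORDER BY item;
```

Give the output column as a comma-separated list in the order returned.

506, 1178, 1630, 565, 1190, 1190, 988, 822, 550

item=B: manual_reading=506 → 506
item=E: manual_reading=1178 → 1178
item=F: manual_reading=NULL, sensor_reading=1630 → 1630
item=K: manual_reading=NULL, sensor_reading=565 → 565
item=N: manual_reading=NULL, sensor_reading=NULL, estimated=NULL, → literal 1190 → 1190
item=R: manual_reading=NULL, sensor_reading=NULL, estimated=NULL, → literal 1190 → 1190
item=S: manual_reading=NULL, sensor_reading=NULL, estimated=988 → 988
item=U: manual_reading=NULL, sensor_reading=822 → 822
item=X: manual_reading=NULL, sensor_reading=550 → 550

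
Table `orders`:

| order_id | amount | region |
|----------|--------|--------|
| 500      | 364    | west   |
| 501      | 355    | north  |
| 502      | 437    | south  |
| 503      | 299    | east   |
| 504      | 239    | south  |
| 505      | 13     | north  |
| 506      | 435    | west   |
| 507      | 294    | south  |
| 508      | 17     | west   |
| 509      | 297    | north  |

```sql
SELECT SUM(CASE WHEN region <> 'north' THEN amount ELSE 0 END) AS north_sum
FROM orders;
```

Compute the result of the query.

order_id=500: ✓ → 364
order_id=501: ✗
order_id=502: ✓ → 437
order_id=503: ✓ → 299
order_id=504: ✓ → 239
order_id=505: ✗
order_id=506: ✓ → 435
order_id=507: ✓ → 294
order_id=508: ✓ → 17
order_id=509: ✗
north_sum = 364 + 437 + 299 + 239 + 435 + 294 + 17 = 2085

2085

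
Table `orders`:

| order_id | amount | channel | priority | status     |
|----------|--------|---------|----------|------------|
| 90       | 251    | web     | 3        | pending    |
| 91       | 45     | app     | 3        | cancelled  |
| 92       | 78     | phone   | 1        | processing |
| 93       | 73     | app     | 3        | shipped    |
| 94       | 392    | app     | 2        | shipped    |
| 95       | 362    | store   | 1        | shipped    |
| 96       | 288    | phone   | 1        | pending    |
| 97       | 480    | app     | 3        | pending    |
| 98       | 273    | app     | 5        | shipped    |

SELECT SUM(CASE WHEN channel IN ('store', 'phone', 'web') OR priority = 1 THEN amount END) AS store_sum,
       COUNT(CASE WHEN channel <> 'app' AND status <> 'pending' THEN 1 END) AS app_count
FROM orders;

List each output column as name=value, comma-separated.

[store_sum: channel IN ('store', 'phone', 'web') OR priority = 1]
order_id=90: ✓ → 251
order_id=91: ✗
order_id=92: ✓ → 78
order_id=93: ✗
order_id=94: ✗
order_id=95: ✓ → 362
order_id=96: ✓ → 288
order_id=97: ✗
order_id=98: ✗
store_sum = 251 + 78 + 362 + 288 = 979
—
[app_count: channel <> 'app' AND status <> 'pending']
order_id=90: ✗
order_id=91: ✗
order_id=92: ✓ → 1
order_id=93: ✗
order_id=94: ✗
order_id=95: ✓ → 1
order_id=96: ✗
order_id=97: ✗
order_id=98: ✗
app_count = COUNT(1, 1) = 2

store_sum=979, app_count=2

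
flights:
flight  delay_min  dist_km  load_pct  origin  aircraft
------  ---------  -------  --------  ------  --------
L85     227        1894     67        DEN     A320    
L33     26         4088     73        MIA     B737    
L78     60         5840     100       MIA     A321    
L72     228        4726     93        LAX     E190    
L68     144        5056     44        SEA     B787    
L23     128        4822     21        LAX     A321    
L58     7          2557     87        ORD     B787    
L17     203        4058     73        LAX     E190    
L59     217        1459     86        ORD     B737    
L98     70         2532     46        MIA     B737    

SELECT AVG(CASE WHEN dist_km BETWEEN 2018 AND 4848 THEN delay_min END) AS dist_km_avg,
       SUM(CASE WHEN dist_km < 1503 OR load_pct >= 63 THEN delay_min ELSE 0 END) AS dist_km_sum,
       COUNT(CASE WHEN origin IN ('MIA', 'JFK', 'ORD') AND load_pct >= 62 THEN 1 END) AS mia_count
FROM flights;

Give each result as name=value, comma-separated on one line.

dist_km_avg=110.3333333333, dist_km_sum=968, mia_count=4

[dist_km_avg: dist_km BETWEEN 2018 AND 4848]
flight=L85: ✗
flight=L33: ✓ → 26
flight=L78: ✗
flight=L72: ✓ → 228
flight=L68: ✗
flight=L23: ✓ → 128
flight=L58: ✓ → 7
flight=L17: ✓ → 203
flight=L59: ✗
flight=L98: ✓ → 70
dist_km_avg = (26 + 228 + 128 + 7 + 203 + 70) / 6 = 110.3333333333
—
[dist_km_sum: dist_km < 1503 OR load_pct >= 63]
flight=L85: ✓ → 227
flight=L33: ✓ → 26
flight=L78: ✓ → 60
flight=L72: ✓ → 228
flight=L68: ✗
flight=L23: ✗
flight=L58: ✓ → 7
flight=L17: ✓ → 203
flight=L59: ✓ → 217
flight=L98: ✗
dist_km_sum = 227 + 26 + 60 + 228 + 7 + 203 + 217 = 968
—
[mia_count: origin IN ('MIA', 'JFK', 'ORD') AND load_pct >= 62]
flight=L85: ✗
flight=L33: ✓ → 1
flight=L78: ✓ → 1
flight=L72: ✗
flight=L68: ✗
flight=L23: ✗
flight=L58: ✓ → 1
flight=L17: ✗
flight=L59: ✓ → 1
flight=L98: ✗
mia_count = COUNT(1, 1, 1, 1) = 4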